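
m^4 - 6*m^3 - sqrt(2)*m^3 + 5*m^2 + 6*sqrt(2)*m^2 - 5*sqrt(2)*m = m*(m - 5)*(m - 1)*(m - sqrt(2))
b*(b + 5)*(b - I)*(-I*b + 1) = -I*b^4 - 5*I*b^3 - I*b^2 - 5*I*b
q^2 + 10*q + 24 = (q + 4)*(q + 6)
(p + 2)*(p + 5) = p^2 + 7*p + 10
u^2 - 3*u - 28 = (u - 7)*(u + 4)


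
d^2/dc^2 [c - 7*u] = 0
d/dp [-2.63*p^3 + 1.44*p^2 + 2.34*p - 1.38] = -7.89*p^2 + 2.88*p + 2.34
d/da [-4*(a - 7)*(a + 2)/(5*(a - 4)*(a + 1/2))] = 24*(-a^2 - 16*a + 26)/(5*(4*a^4 - 28*a^3 + 33*a^2 + 56*a + 16))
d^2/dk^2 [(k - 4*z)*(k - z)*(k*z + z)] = 2*z*(3*k - 5*z + 1)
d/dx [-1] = 0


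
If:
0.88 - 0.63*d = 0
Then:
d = 1.40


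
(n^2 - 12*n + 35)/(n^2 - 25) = (n - 7)/(n + 5)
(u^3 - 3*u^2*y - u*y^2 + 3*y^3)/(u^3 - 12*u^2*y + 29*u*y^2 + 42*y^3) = (u^2 - 4*u*y + 3*y^2)/(u^2 - 13*u*y + 42*y^2)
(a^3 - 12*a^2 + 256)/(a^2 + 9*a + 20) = (a^2 - 16*a + 64)/(a + 5)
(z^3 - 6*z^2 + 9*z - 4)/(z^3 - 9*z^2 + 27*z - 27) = (z^3 - 6*z^2 + 9*z - 4)/(z^3 - 9*z^2 + 27*z - 27)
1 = 1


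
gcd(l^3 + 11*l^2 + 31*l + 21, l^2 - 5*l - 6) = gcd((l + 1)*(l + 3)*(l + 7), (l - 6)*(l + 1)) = l + 1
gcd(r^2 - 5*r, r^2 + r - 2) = 1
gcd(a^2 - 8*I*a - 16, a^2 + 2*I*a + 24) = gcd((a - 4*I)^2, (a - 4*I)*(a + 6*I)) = a - 4*I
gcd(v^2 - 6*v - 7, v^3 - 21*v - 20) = v + 1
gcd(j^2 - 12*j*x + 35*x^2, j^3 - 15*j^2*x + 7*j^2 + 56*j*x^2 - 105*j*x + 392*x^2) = -j + 7*x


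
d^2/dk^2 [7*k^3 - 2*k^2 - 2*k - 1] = 42*k - 4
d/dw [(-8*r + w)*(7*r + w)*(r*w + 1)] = -56*r^3 - 2*r^2*w + 3*r*w^2 - r + 2*w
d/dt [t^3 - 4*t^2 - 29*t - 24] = 3*t^2 - 8*t - 29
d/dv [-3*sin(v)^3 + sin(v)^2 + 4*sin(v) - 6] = (-9*sin(v)^2 + 2*sin(v) + 4)*cos(v)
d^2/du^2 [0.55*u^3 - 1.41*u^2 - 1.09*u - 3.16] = 3.3*u - 2.82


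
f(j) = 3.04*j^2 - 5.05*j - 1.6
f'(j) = 6.08*j - 5.05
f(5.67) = 67.50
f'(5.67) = 29.42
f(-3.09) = 43.03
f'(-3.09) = -23.84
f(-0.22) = -0.34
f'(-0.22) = -6.39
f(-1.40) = 11.43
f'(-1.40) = -13.56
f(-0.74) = 3.80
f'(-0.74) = -9.55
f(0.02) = -1.70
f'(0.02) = -4.93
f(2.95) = 9.96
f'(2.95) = 12.89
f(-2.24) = 24.97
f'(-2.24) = -18.67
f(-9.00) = 290.09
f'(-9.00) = -59.77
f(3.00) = 10.61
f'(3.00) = 13.19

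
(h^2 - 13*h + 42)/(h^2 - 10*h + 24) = (h - 7)/(h - 4)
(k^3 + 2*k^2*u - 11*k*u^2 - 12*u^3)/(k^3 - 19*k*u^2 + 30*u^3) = (-k^2 - 5*k*u - 4*u^2)/(-k^2 - 3*k*u + 10*u^2)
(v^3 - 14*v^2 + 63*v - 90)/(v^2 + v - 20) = (v^3 - 14*v^2 + 63*v - 90)/(v^2 + v - 20)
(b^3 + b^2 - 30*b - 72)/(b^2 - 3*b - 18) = b + 4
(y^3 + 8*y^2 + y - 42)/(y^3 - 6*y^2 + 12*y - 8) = (y^2 + 10*y + 21)/(y^2 - 4*y + 4)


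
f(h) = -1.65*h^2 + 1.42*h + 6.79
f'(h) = 1.42 - 3.3*h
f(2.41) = 0.63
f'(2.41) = -6.53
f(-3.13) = -13.82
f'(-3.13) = 11.75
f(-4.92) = -40.14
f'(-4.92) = 17.66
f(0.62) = 7.04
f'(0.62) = -0.63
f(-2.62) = -8.26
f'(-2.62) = 10.07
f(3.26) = -6.12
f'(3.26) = -9.34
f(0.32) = 7.08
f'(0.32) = 0.36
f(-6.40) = -69.88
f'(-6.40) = 22.54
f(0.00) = 6.79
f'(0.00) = 1.42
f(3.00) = -3.80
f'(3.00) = -8.48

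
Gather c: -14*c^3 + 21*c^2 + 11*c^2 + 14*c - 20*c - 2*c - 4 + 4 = -14*c^3 + 32*c^2 - 8*c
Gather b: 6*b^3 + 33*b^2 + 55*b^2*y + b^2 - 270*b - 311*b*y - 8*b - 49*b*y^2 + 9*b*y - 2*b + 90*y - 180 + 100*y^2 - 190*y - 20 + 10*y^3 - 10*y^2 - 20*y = 6*b^3 + b^2*(55*y + 34) + b*(-49*y^2 - 302*y - 280) + 10*y^3 + 90*y^2 - 120*y - 200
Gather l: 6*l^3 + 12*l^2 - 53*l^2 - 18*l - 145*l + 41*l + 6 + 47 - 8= 6*l^3 - 41*l^2 - 122*l + 45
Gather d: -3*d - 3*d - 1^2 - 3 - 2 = -6*d - 6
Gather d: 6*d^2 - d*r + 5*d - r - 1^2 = 6*d^2 + d*(5 - r) - r - 1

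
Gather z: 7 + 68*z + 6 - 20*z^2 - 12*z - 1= -20*z^2 + 56*z + 12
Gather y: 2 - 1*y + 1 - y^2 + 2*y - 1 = -y^2 + y + 2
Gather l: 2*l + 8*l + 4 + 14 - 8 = 10*l + 10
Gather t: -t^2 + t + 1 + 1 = -t^2 + t + 2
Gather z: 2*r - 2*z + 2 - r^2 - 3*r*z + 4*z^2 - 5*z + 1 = -r^2 + 2*r + 4*z^2 + z*(-3*r - 7) + 3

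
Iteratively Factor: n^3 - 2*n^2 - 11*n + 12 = (n - 1)*(n^2 - n - 12) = (n - 1)*(n + 3)*(n - 4)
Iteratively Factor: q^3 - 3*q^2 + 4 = (q - 2)*(q^2 - q - 2) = (q - 2)^2*(q + 1)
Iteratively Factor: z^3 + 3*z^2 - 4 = (z - 1)*(z^2 + 4*z + 4) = (z - 1)*(z + 2)*(z + 2)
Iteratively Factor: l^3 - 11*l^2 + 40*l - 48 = (l - 4)*(l^2 - 7*l + 12) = (l - 4)*(l - 3)*(l - 4)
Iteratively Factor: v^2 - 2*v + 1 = (v - 1)*(v - 1)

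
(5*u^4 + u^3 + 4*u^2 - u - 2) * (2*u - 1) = 10*u^5 - 3*u^4 + 7*u^3 - 6*u^2 - 3*u + 2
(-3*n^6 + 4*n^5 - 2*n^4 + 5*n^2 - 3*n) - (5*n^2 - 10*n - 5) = -3*n^6 + 4*n^5 - 2*n^4 + 7*n + 5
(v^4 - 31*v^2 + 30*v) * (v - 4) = v^5 - 4*v^4 - 31*v^3 + 154*v^2 - 120*v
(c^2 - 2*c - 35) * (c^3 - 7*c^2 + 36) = c^5 - 9*c^4 - 21*c^3 + 281*c^2 - 72*c - 1260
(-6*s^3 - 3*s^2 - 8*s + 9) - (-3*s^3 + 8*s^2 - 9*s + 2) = -3*s^3 - 11*s^2 + s + 7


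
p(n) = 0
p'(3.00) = 0.00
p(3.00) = 0.00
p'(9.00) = 0.00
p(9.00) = 0.00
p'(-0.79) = 0.00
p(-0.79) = 0.00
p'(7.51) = 0.00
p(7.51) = 0.00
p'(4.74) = 0.00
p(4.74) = 0.00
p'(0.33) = 0.00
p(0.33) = 0.00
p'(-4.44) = 0.00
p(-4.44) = 0.00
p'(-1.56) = 0.00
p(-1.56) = 0.00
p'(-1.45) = 0.00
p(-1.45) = 0.00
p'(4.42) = 0.00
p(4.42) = 0.00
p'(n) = 0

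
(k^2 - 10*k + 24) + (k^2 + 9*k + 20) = 2*k^2 - k + 44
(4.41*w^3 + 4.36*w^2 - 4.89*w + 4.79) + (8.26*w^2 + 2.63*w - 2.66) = 4.41*w^3 + 12.62*w^2 - 2.26*w + 2.13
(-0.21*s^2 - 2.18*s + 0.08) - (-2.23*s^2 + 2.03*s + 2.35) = 2.02*s^2 - 4.21*s - 2.27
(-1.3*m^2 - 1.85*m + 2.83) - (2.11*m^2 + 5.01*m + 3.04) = -3.41*m^2 - 6.86*m - 0.21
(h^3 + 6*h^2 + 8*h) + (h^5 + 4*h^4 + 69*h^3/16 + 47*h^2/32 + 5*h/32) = h^5 + 4*h^4 + 85*h^3/16 + 239*h^2/32 + 261*h/32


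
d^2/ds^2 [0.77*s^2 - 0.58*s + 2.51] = 1.54000000000000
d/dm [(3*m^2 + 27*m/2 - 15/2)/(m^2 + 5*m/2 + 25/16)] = 24*(85 - 16*m)/(64*m^3 + 240*m^2 + 300*m + 125)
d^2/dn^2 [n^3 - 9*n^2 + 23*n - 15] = 6*n - 18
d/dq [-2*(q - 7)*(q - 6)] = 26 - 4*q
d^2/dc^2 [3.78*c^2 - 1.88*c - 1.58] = 7.56000000000000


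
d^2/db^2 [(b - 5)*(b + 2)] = 2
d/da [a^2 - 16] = 2*a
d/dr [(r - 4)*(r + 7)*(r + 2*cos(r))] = -(r - 4)*(r + 7)*(2*sin(r) - 1) + (r - 4)*(r + 2*cos(r)) + (r + 7)*(r + 2*cos(r))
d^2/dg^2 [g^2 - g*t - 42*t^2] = 2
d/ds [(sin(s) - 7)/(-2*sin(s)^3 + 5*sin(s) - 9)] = (4*sin(s)^3 - 42*sin(s)^2 + 26)*cos(s)/(2*sin(s)^3 - 5*sin(s) + 9)^2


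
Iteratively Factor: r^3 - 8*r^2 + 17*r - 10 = (r - 1)*(r^2 - 7*r + 10) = (r - 5)*(r - 1)*(r - 2)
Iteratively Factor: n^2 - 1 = (n + 1)*(n - 1)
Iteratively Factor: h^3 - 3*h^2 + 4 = (h - 2)*(h^2 - h - 2) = (h - 2)*(h + 1)*(h - 2)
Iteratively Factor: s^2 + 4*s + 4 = (s + 2)*(s + 2)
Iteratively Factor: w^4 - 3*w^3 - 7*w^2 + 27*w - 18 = (w + 3)*(w^3 - 6*w^2 + 11*w - 6) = (w - 2)*(w + 3)*(w^2 - 4*w + 3) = (w - 3)*(w - 2)*(w + 3)*(w - 1)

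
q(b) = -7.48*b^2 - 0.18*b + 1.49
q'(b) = -14.96*b - 0.18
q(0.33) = 0.62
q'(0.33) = -5.12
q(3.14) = -72.83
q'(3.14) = -47.15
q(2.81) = -58.08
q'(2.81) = -42.22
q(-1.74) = -20.84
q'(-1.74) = 25.85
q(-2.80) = -56.65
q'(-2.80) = 41.71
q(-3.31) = -79.87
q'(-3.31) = 49.34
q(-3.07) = -68.46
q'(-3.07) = 45.75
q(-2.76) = -54.99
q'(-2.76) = 41.11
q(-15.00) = -1678.81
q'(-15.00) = 224.22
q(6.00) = -268.87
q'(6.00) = -89.94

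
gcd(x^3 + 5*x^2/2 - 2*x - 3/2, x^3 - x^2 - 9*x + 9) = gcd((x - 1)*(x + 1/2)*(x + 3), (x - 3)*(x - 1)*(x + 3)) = x^2 + 2*x - 3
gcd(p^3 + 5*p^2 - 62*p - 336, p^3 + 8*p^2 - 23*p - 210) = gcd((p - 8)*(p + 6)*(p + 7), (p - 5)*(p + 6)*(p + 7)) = p^2 + 13*p + 42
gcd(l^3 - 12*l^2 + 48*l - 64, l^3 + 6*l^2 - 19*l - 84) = l - 4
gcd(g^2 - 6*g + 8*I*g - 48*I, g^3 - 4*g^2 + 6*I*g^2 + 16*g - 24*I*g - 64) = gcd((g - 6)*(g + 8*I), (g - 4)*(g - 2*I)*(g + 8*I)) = g + 8*I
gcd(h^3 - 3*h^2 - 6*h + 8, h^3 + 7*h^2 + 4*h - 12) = h^2 + h - 2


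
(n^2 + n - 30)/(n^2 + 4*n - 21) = (n^2 + n - 30)/(n^2 + 4*n - 21)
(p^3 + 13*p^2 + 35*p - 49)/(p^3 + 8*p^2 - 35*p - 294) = (p - 1)/(p - 6)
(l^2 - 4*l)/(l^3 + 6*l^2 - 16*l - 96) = l/(l^2 + 10*l + 24)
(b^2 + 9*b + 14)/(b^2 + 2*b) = (b + 7)/b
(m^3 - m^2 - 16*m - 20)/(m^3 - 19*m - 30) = (m + 2)/(m + 3)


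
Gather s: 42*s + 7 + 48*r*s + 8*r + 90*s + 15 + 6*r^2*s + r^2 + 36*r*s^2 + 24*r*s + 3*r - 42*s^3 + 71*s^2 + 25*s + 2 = r^2 + 11*r - 42*s^3 + s^2*(36*r + 71) + s*(6*r^2 + 72*r + 157) + 24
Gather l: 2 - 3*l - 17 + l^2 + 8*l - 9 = l^2 + 5*l - 24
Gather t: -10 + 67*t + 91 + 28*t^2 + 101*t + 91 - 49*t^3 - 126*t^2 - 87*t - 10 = -49*t^3 - 98*t^2 + 81*t + 162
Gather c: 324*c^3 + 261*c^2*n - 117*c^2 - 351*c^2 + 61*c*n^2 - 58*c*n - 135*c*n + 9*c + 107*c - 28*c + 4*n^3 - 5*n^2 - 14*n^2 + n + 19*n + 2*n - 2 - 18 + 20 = 324*c^3 + c^2*(261*n - 468) + c*(61*n^2 - 193*n + 88) + 4*n^3 - 19*n^2 + 22*n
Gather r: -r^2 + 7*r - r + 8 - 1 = -r^2 + 6*r + 7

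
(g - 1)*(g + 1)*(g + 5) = g^3 + 5*g^2 - g - 5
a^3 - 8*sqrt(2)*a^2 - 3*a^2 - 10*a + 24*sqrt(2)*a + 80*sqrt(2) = (a - 5)*(a + 2)*(a - 8*sqrt(2))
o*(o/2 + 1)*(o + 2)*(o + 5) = o^4/2 + 9*o^3/2 + 12*o^2 + 10*o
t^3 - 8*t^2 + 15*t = t*(t - 5)*(t - 3)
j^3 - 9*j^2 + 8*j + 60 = (j - 6)*(j - 5)*(j + 2)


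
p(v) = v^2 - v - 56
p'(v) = 2*v - 1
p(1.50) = -55.25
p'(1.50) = 2.00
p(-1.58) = -51.92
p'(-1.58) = -4.16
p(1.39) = -55.46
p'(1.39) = 1.78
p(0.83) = -56.14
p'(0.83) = 0.66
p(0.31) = -56.21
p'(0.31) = -0.38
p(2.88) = -50.59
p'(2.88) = 4.76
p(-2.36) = -48.07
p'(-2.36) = -5.72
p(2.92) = -50.39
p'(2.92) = 4.84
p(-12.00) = 100.00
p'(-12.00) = -25.00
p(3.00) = -50.00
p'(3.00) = 5.00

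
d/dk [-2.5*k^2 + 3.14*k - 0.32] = 3.14 - 5.0*k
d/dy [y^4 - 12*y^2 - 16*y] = 4*y^3 - 24*y - 16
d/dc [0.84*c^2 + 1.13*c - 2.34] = 1.68*c + 1.13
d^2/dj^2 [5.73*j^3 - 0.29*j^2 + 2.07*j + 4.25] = 34.38*j - 0.58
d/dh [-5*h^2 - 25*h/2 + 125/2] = -10*h - 25/2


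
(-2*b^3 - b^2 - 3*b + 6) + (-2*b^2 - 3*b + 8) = -2*b^3 - 3*b^2 - 6*b + 14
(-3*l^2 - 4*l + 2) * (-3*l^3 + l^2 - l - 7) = 9*l^5 + 9*l^4 - 7*l^3 + 27*l^2 + 26*l - 14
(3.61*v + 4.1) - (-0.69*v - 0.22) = 4.3*v + 4.32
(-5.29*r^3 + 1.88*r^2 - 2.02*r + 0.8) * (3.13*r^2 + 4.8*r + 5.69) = -16.5577*r^5 - 19.5076*r^4 - 27.3987*r^3 + 3.5052*r^2 - 7.6538*r + 4.552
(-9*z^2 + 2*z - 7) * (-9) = 81*z^2 - 18*z + 63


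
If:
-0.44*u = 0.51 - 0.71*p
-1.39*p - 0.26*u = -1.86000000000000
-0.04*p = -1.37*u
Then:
No Solution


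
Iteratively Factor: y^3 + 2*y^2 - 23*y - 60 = (y + 3)*(y^2 - y - 20) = (y - 5)*(y + 3)*(y + 4)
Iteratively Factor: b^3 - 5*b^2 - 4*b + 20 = (b - 2)*(b^2 - 3*b - 10) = (b - 2)*(b + 2)*(b - 5)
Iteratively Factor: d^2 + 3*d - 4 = (d + 4)*(d - 1)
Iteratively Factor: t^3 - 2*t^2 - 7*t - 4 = (t - 4)*(t^2 + 2*t + 1) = (t - 4)*(t + 1)*(t + 1)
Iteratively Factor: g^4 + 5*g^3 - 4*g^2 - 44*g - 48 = (g + 2)*(g^3 + 3*g^2 - 10*g - 24) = (g - 3)*(g + 2)*(g^2 + 6*g + 8) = (g - 3)*(g + 2)*(g + 4)*(g + 2)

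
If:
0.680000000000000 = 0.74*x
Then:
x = 0.92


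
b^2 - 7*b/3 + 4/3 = (b - 4/3)*(b - 1)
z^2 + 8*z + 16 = (z + 4)^2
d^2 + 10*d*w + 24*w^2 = (d + 4*w)*(d + 6*w)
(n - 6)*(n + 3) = n^2 - 3*n - 18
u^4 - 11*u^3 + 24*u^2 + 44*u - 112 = (u - 7)*(u - 4)*(u - 2)*(u + 2)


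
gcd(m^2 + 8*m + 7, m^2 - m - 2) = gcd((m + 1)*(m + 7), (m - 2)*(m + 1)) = m + 1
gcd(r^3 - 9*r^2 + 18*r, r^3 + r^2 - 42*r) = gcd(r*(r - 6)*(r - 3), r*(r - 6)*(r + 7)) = r^2 - 6*r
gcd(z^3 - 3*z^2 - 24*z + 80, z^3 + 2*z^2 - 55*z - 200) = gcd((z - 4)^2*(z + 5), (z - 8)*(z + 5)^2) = z + 5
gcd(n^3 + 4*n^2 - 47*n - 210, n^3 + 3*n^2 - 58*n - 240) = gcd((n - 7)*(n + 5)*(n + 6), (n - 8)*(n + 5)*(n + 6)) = n^2 + 11*n + 30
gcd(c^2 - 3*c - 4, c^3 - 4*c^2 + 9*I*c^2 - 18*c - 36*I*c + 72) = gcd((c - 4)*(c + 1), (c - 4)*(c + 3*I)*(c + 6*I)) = c - 4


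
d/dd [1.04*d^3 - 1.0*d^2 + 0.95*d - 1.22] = 3.12*d^2 - 2.0*d + 0.95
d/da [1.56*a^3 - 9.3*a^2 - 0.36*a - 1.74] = 4.68*a^2 - 18.6*a - 0.36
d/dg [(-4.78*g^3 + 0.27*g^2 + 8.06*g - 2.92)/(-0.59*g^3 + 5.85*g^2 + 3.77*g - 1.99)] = (-1.77635683940025e-15*g^5 - 27.8037*g^4 - 26.5304*g^3 - 22.7649*g^2 + 33.0894*g - 5.031)/(0.3481*g^6 - 6.903*g^5 + 29.7739*g^4 + 46.4572*g^3 - 9.0701*g^2 - 15.0046*g + 3.9601)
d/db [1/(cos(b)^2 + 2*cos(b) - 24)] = 2*(cos(b) + 1)*sin(b)/(cos(b)^2 + 2*cos(b) - 24)^2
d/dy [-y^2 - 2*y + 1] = -2*y - 2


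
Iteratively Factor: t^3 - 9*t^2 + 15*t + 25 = (t + 1)*(t^2 - 10*t + 25) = (t - 5)*(t + 1)*(t - 5)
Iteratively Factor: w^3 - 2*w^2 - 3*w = (w + 1)*(w^2 - 3*w) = w*(w + 1)*(w - 3)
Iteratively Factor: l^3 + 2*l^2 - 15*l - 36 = (l + 3)*(l^2 - l - 12) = (l - 4)*(l + 3)*(l + 3)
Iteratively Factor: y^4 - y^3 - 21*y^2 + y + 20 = (y - 1)*(y^3 - 21*y - 20) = (y - 1)*(y + 4)*(y^2 - 4*y - 5) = (y - 1)*(y + 1)*(y + 4)*(y - 5)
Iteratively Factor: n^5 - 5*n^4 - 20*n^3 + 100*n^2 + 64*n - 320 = (n - 5)*(n^4 - 20*n^2 + 64) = (n - 5)*(n - 2)*(n^3 + 2*n^2 - 16*n - 32) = (n - 5)*(n - 2)*(n + 4)*(n^2 - 2*n - 8) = (n - 5)*(n - 4)*(n - 2)*(n + 4)*(n + 2)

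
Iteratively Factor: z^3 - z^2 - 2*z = (z + 1)*(z^2 - 2*z) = z*(z + 1)*(z - 2)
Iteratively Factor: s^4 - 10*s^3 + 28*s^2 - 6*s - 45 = (s - 5)*(s^3 - 5*s^2 + 3*s + 9) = (s - 5)*(s + 1)*(s^2 - 6*s + 9) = (s - 5)*(s - 3)*(s + 1)*(s - 3)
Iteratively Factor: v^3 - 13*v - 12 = (v - 4)*(v^2 + 4*v + 3) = (v - 4)*(v + 3)*(v + 1)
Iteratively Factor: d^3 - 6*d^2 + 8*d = (d)*(d^2 - 6*d + 8) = d*(d - 4)*(d - 2)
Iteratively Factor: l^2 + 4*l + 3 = (l + 3)*(l + 1)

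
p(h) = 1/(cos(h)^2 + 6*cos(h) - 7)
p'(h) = (2*sin(h)*cos(h) + 6*sin(h))/(cos(h)^2 + 6*cos(h) - 7)^2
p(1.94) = -0.11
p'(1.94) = 0.06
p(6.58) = -2.87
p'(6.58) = 19.12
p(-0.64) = -0.65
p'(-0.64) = -1.90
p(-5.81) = -1.15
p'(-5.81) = 4.72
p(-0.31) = -2.64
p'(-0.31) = -16.78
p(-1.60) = -0.14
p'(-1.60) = -0.12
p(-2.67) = -0.09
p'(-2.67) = -0.01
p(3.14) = -0.08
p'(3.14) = 0.00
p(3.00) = -0.08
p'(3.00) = 0.00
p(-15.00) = -0.09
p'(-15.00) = -0.02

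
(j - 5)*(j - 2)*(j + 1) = j^3 - 6*j^2 + 3*j + 10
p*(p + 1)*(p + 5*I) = p^3 + p^2 + 5*I*p^2 + 5*I*p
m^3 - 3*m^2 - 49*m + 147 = (m - 7)*(m - 3)*(m + 7)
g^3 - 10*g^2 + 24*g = g*(g - 6)*(g - 4)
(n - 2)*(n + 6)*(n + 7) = n^3 + 11*n^2 + 16*n - 84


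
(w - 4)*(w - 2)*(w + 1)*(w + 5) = w^4 - 23*w^2 + 18*w + 40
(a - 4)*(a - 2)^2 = a^3 - 8*a^2 + 20*a - 16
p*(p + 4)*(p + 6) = p^3 + 10*p^2 + 24*p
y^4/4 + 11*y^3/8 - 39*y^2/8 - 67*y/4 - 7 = (y/4 + 1/2)*(y - 4)*(y + 1/2)*(y + 7)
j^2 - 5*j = j*(j - 5)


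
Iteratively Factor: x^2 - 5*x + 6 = (x - 3)*(x - 2)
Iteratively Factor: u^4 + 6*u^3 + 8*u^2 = (u)*(u^3 + 6*u^2 + 8*u) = u*(u + 4)*(u^2 + 2*u) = u^2*(u + 4)*(u + 2)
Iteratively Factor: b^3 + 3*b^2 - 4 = (b - 1)*(b^2 + 4*b + 4) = (b - 1)*(b + 2)*(b + 2)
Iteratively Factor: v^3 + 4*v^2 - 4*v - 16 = (v + 2)*(v^2 + 2*v - 8) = (v - 2)*(v + 2)*(v + 4)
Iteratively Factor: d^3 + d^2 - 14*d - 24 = (d + 3)*(d^2 - 2*d - 8) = (d - 4)*(d + 3)*(d + 2)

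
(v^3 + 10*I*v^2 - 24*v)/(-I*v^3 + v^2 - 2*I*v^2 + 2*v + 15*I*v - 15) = v*(I*v^2 - 10*v - 24*I)/(v^3 + v^2*(2 + I) + v*(-15 + 2*I) - 15*I)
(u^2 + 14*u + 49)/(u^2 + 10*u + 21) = (u + 7)/(u + 3)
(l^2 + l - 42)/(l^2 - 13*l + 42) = (l + 7)/(l - 7)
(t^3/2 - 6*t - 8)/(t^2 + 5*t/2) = (t^3 - 12*t - 16)/(t*(2*t + 5))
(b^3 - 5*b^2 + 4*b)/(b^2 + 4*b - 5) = b*(b - 4)/(b + 5)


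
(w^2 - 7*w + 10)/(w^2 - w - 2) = (w - 5)/(w + 1)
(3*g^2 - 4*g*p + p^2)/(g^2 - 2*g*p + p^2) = (-3*g + p)/(-g + p)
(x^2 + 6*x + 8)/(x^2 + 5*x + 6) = (x + 4)/(x + 3)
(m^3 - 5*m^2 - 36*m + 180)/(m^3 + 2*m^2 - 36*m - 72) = (m - 5)/(m + 2)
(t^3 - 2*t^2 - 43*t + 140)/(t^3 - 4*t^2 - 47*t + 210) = (t - 4)/(t - 6)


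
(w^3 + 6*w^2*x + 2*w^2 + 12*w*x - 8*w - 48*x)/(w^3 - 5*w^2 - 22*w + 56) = (w + 6*x)/(w - 7)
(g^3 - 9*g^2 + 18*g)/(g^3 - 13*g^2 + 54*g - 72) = g/(g - 4)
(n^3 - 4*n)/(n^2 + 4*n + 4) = n*(n - 2)/(n + 2)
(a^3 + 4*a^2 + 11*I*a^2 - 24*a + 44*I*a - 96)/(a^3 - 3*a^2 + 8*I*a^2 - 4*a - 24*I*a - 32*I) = (a^2 + a*(4 + 3*I) + 12*I)/(a^2 - 3*a - 4)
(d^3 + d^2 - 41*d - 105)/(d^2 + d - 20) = (d^2 - 4*d - 21)/(d - 4)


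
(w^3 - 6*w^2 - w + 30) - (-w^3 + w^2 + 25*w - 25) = 2*w^3 - 7*w^2 - 26*w + 55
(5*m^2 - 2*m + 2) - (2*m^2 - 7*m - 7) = 3*m^2 + 5*m + 9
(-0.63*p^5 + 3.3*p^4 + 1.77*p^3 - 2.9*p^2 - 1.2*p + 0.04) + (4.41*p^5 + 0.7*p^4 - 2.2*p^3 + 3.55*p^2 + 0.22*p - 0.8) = 3.78*p^5 + 4.0*p^4 - 0.43*p^3 + 0.65*p^2 - 0.98*p - 0.76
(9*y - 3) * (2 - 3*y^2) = -27*y^3 + 9*y^2 + 18*y - 6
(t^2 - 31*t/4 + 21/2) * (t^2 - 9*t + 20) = t^4 - 67*t^3/4 + 401*t^2/4 - 499*t/2 + 210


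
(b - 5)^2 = b^2 - 10*b + 25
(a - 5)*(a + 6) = a^2 + a - 30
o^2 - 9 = (o - 3)*(o + 3)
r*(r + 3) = r^2 + 3*r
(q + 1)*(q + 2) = q^2 + 3*q + 2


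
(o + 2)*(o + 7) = o^2 + 9*o + 14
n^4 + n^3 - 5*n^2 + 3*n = n*(n - 1)^2*(n + 3)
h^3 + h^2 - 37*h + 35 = (h - 5)*(h - 1)*(h + 7)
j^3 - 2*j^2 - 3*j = j*(j - 3)*(j + 1)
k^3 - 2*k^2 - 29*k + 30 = (k - 6)*(k - 1)*(k + 5)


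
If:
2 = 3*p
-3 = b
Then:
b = -3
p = 2/3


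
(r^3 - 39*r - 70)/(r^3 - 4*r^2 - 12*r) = (r^2 - 2*r - 35)/(r*(r - 6))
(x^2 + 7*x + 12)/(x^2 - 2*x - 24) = (x + 3)/(x - 6)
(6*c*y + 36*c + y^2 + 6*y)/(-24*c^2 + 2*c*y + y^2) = (y + 6)/(-4*c + y)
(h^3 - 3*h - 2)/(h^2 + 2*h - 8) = (h^2 + 2*h + 1)/(h + 4)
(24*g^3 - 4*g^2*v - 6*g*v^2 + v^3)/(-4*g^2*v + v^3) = (-6*g + v)/v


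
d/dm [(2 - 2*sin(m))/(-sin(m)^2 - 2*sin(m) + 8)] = 2*(2*sin(m) + cos(m)^2 - 7)*cos(m)/(sin(m)^2 + 2*sin(m) - 8)^2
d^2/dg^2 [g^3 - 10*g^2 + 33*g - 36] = 6*g - 20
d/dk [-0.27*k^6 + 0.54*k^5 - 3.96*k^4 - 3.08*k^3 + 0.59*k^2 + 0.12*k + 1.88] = -1.62*k^5 + 2.7*k^4 - 15.84*k^3 - 9.24*k^2 + 1.18*k + 0.12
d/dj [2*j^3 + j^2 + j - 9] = 6*j^2 + 2*j + 1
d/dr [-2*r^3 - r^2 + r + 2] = -6*r^2 - 2*r + 1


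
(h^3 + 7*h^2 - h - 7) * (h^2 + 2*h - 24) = h^5 + 9*h^4 - 11*h^3 - 177*h^2 + 10*h + 168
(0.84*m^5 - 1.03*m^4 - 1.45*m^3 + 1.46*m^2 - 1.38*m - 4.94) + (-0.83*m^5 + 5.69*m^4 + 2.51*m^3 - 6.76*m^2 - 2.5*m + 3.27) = 0.01*m^5 + 4.66*m^4 + 1.06*m^3 - 5.3*m^2 - 3.88*m - 1.67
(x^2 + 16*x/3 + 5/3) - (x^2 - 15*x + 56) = 61*x/3 - 163/3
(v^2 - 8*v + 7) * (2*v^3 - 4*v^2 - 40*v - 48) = 2*v^5 - 20*v^4 + 6*v^3 + 244*v^2 + 104*v - 336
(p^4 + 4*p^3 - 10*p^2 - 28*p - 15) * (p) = p^5 + 4*p^4 - 10*p^3 - 28*p^2 - 15*p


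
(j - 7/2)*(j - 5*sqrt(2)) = j^2 - 5*sqrt(2)*j - 7*j/2 + 35*sqrt(2)/2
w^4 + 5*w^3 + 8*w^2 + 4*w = w*(w + 1)*(w + 2)^2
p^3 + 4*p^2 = p^2*(p + 4)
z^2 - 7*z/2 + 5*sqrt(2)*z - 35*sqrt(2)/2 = (z - 7/2)*(z + 5*sqrt(2))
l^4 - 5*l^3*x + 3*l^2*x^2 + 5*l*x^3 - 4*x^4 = (l - 4*x)*(l - x)^2*(l + x)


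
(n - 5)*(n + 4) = n^2 - n - 20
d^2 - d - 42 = (d - 7)*(d + 6)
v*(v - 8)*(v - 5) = v^3 - 13*v^2 + 40*v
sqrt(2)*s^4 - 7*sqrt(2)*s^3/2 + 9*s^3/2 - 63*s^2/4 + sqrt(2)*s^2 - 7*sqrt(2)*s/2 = s*(s - 7/2)*(s + 2*sqrt(2))*(sqrt(2)*s + 1/2)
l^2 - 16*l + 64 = (l - 8)^2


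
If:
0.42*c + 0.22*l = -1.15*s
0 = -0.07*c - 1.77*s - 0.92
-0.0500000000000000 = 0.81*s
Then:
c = -11.58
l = 22.43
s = -0.06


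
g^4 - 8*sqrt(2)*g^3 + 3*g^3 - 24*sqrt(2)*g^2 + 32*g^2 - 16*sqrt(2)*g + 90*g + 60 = (g + 1)*(g + 2)*(g - 5*sqrt(2))*(g - 3*sqrt(2))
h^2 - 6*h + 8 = (h - 4)*(h - 2)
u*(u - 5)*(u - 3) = u^3 - 8*u^2 + 15*u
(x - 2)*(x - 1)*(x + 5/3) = x^3 - 4*x^2/3 - 3*x + 10/3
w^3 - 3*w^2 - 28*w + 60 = (w - 6)*(w - 2)*(w + 5)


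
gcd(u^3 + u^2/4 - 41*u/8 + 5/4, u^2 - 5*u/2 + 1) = u - 2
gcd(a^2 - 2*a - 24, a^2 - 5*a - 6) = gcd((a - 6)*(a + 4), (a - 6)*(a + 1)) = a - 6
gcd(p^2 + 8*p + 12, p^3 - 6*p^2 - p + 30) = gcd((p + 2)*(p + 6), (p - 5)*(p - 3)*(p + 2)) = p + 2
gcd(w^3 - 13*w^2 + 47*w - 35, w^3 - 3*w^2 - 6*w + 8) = w - 1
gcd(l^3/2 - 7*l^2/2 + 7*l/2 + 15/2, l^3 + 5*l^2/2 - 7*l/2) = 1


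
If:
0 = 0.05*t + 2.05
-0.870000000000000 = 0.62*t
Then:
No Solution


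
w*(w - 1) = w^2 - w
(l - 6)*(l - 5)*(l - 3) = l^3 - 14*l^2 + 63*l - 90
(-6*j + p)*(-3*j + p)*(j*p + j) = 18*j^3*p + 18*j^3 - 9*j^2*p^2 - 9*j^2*p + j*p^3 + j*p^2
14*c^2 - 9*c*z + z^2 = (-7*c + z)*(-2*c + z)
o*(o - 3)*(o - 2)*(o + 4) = o^4 - o^3 - 14*o^2 + 24*o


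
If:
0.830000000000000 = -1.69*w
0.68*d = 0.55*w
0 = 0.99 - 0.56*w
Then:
No Solution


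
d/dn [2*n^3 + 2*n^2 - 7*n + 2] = 6*n^2 + 4*n - 7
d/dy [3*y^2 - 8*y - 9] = 6*y - 8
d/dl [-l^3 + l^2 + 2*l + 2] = -3*l^2 + 2*l + 2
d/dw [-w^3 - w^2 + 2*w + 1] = -3*w^2 - 2*w + 2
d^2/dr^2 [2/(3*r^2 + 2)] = 12*(9*r^2 - 2)/(3*r^2 + 2)^3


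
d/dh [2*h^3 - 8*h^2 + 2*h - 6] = 6*h^2 - 16*h + 2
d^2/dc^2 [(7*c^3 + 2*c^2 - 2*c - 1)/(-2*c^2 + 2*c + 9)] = 2*(-154*c^3 - 474*c^2 - 1605*c - 176)/(8*c^6 - 24*c^5 - 84*c^4 + 208*c^3 + 378*c^2 - 486*c - 729)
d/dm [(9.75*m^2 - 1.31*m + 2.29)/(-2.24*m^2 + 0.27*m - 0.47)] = (-0.3019*m^2 + 1.0942*m - 0.00260000000000005)/(5.0176*m^4 - 1.2096*m^3 + 2.1785*m^2 - 0.2538*m + 0.2209)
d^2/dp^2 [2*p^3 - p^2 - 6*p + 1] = 12*p - 2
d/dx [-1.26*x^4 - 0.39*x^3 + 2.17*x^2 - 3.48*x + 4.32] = -5.04*x^3 - 1.17*x^2 + 4.34*x - 3.48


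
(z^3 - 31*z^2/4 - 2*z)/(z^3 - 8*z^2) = (z + 1/4)/z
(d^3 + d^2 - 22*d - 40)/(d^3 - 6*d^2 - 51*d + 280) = (d^2 + 6*d + 8)/(d^2 - d - 56)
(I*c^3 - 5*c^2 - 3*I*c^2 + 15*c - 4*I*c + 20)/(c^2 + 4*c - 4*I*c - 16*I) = (I*c^3 - c^2*(5 + 3*I) + c*(15 - 4*I) + 20)/(c^2 + 4*c*(1 - I) - 16*I)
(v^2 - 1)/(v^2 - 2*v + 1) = (v + 1)/(v - 1)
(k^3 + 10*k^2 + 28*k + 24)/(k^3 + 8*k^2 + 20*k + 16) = (k + 6)/(k + 4)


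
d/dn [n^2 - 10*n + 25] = 2*n - 10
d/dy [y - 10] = 1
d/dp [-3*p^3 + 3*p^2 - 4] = 3*p*(2 - 3*p)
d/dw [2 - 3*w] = -3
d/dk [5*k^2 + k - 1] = 10*k + 1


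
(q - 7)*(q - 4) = q^2 - 11*q + 28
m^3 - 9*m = m*(m - 3)*(m + 3)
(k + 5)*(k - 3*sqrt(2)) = k^2 - 3*sqrt(2)*k + 5*k - 15*sqrt(2)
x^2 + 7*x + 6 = (x + 1)*(x + 6)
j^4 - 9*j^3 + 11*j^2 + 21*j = j*(j - 7)*(j - 3)*(j + 1)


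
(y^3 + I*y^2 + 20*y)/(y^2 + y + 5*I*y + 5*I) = y*(y - 4*I)/(y + 1)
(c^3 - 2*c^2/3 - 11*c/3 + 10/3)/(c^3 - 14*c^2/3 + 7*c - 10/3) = (c + 2)/(c - 2)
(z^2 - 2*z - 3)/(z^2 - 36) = (z^2 - 2*z - 3)/(z^2 - 36)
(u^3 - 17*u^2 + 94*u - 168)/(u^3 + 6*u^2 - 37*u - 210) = (u^2 - 11*u + 28)/(u^2 + 12*u + 35)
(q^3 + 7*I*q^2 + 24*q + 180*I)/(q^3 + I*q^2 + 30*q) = (q + 6*I)/q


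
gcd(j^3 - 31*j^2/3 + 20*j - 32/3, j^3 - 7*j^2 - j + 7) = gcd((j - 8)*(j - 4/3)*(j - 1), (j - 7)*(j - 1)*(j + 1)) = j - 1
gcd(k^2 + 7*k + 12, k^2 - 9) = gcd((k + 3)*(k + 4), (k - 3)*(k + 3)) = k + 3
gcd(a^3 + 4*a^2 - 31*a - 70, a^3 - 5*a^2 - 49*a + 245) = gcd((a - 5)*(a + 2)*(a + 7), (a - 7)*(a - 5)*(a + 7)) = a^2 + 2*a - 35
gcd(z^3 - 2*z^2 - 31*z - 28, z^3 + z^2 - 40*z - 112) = z^2 - 3*z - 28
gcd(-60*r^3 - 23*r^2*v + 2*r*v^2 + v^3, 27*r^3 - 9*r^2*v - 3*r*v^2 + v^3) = 3*r + v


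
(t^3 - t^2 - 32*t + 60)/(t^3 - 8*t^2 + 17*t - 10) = (t + 6)/(t - 1)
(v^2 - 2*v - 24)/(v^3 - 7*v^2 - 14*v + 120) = 1/(v - 5)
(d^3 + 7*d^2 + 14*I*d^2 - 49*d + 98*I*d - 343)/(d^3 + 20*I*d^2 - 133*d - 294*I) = (d + 7)/(d + 6*I)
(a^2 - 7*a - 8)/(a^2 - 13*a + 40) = (a + 1)/(a - 5)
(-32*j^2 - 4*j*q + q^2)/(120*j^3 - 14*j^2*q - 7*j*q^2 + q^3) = (-8*j + q)/(30*j^2 - 11*j*q + q^2)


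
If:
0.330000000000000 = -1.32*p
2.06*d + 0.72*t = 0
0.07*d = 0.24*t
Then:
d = 0.00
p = -0.25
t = 0.00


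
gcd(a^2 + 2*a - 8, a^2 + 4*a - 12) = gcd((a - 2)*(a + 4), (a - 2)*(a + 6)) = a - 2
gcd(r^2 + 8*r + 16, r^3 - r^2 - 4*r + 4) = 1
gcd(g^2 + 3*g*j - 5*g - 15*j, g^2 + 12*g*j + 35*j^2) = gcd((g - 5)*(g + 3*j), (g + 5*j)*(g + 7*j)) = 1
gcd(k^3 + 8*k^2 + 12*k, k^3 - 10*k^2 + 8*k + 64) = k + 2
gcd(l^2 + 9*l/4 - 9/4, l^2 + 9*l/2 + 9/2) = l + 3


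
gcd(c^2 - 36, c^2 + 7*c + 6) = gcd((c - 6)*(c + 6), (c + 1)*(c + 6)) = c + 6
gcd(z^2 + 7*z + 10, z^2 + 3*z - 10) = z + 5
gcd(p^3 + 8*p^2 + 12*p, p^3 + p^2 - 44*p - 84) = p^2 + 8*p + 12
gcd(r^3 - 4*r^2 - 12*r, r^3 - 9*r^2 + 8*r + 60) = r^2 - 4*r - 12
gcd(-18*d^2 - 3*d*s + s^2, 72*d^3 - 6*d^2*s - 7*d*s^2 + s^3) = -18*d^2 - 3*d*s + s^2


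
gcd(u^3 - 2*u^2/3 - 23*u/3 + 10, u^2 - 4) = u - 2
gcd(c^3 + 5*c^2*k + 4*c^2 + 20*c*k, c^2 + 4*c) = c^2 + 4*c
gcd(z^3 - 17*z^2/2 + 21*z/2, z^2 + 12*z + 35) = 1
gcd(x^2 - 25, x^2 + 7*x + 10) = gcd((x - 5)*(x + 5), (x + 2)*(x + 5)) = x + 5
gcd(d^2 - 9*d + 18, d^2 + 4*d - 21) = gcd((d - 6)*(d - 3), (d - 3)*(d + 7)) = d - 3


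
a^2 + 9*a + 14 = (a + 2)*(a + 7)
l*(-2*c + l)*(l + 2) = -2*c*l^2 - 4*c*l + l^3 + 2*l^2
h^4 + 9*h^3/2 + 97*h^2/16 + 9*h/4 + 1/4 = (h + 1/4)^2*(h + 2)^2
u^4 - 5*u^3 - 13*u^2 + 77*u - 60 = (u - 5)*(u - 3)*(u - 1)*(u + 4)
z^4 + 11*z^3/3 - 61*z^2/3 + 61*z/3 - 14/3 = (z - 2)*(z - 1)*(z - 1/3)*(z + 7)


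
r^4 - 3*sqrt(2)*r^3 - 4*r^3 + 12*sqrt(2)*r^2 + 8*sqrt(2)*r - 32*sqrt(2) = (r - 4)*(r - 2*sqrt(2))^2*(r + sqrt(2))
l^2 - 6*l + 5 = (l - 5)*(l - 1)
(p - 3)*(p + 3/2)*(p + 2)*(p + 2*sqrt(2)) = p^4 + p^3/2 + 2*sqrt(2)*p^3 - 15*p^2/2 + sqrt(2)*p^2 - 15*sqrt(2)*p - 9*p - 18*sqrt(2)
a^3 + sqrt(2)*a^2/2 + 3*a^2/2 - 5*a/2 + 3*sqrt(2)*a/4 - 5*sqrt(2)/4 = (a - 1)*(a + 5/2)*(a + sqrt(2)/2)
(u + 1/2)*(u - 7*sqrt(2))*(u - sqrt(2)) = u^3 - 8*sqrt(2)*u^2 + u^2/2 - 4*sqrt(2)*u + 14*u + 7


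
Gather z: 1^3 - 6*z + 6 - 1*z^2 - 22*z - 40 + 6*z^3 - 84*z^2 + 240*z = 6*z^3 - 85*z^2 + 212*z - 33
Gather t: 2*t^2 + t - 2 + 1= 2*t^2 + t - 1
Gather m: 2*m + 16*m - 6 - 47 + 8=18*m - 45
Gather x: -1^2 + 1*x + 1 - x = 0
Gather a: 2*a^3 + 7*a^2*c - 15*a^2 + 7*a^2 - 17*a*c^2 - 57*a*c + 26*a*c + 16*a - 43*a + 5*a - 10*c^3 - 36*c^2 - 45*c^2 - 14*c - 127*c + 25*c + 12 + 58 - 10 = 2*a^3 + a^2*(7*c - 8) + a*(-17*c^2 - 31*c - 22) - 10*c^3 - 81*c^2 - 116*c + 60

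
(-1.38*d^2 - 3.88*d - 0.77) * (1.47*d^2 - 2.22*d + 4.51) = -2.0286*d^4 - 2.64*d^3 + 1.2579*d^2 - 15.7894*d - 3.4727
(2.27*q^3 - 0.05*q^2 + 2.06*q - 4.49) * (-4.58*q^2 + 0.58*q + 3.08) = -10.3966*q^5 + 1.5456*q^4 - 2.4722*q^3 + 21.605*q^2 + 3.7406*q - 13.8292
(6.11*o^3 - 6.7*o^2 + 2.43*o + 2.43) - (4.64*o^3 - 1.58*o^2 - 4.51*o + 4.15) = 1.47*o^3 - 5.12*o^2 + 6.94*o - 1.72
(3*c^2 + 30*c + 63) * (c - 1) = 3*c^3 + 27*c^2 + 33*c - 63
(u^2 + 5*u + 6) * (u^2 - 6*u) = u^4 - u^3 - 24*u^2 - 36*u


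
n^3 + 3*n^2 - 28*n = n*(n - 4)*(n + 7)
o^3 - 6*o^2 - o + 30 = (o - 5)*(o - 3)*(o + 2)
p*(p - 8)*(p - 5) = p^3 - 13*p^2 + 40*p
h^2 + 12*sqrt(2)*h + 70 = (h + 5*sqrt(2))*(h + 7*sqrt(2))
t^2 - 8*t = t*(t - 8)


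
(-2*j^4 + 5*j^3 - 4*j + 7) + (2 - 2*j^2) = -2*j^4 + 5*j^3 - 2*j^2 - 4*j + 9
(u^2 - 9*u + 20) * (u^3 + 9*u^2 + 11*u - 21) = u^5 - 50*u^3 + 60*u^2 + 409*u - 420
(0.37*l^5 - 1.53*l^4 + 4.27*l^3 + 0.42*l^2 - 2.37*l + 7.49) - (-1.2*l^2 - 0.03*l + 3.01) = 0.37*l^5 - 1.53*l^4 + 4.27*l^3 + 1.62*l^2 - 2.34*l + 4.48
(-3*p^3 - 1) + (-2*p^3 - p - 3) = -5*p^3 - p - 4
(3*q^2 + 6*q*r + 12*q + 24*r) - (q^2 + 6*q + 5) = 2*q^2 + 6*q*r + 6*q + 24*r - 5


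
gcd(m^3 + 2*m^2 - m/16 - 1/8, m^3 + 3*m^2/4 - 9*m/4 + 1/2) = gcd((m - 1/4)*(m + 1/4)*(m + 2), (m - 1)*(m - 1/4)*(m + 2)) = m^2 + 7*m/4 - 1/2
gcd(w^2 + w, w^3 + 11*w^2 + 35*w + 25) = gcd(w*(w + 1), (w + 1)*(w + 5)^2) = w + 1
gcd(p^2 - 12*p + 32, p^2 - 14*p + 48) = p - 8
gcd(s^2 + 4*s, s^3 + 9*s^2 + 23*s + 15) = 1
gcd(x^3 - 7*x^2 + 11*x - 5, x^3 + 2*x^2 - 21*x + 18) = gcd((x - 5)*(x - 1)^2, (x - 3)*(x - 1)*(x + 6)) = x - 1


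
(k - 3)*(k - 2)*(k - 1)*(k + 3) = k^4 - 3*k^3 - 7*k^2 + 27*k - 18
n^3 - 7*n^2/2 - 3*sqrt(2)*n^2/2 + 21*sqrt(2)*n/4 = n*(n - 7/2)*(n - 3*sqrt(2)/2)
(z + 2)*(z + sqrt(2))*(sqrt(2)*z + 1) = sqrt(2)*z^3 + 2*sqrt(2)*z^2 + 3*z^2 + sqrt(2)*z + 6*z + 2*sqrt(2)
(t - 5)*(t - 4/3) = t^2 - 19*t/3 + 20/3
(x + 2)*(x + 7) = x^2 + 9*x + 14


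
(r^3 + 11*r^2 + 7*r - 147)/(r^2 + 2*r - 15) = (r^2 + 14*r + 49)/(r + 5)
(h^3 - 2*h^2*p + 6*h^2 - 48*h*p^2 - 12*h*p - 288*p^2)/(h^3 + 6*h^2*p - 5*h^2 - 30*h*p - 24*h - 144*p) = (h^2 - 8*h*p + 6*h - 48*p)/(h^2 - 5*h - 24)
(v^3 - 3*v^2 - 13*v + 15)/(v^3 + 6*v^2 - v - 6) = (v^2 - 2*v - 15)/(v^2 + 7*v + 6)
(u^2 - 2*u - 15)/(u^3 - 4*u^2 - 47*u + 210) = (u + 3)/(u^2 + u - 42)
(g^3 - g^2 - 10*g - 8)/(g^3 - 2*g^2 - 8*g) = (g + 1)/g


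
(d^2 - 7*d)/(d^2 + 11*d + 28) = d*(d - 7)/(d^2 + 11*d + 28)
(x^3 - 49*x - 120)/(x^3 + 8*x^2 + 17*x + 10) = (x^2 - 5*x - 24)/(x^2 + 3*x + 2)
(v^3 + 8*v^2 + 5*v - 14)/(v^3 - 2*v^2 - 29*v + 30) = (v^2 + 9*v + 14)/(v^2 - v - 30)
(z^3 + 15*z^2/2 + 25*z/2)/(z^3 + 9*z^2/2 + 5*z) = (z + 5)/(z + 2)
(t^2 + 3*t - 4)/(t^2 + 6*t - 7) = (t + 4)/(t + 7)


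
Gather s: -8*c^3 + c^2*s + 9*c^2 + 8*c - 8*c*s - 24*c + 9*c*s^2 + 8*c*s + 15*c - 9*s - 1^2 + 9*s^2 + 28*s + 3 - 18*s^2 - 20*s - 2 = -8*c^3 + 9*c^2 - c + s^2*(9*c - 9) + s*(c^2 - 1)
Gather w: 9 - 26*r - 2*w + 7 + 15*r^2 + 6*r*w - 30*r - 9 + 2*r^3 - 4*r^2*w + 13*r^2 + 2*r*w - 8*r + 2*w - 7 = 2*r^3 + 28*r^2 - 64*r + w*(-4*r^2 + 8*r)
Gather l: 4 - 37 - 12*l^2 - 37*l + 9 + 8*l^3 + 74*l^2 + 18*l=8*l^3 + 62*l^2 - 19*l - 24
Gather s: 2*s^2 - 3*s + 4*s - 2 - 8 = 2*s^2 + s - 10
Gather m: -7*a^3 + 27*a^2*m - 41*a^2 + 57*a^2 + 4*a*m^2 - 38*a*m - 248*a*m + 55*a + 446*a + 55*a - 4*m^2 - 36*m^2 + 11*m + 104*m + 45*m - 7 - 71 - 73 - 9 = -7*a^3 + 16*a^2 + 556*a + m^2*(4*a - 40) + m*(27*a^2 - 286*a + 160) - 160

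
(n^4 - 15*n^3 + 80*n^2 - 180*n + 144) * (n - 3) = n^5 - 18*n^4 + 125*n^3 - 420*n^2 + 684*n - 432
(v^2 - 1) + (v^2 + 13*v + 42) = 2*v^2 + 13*v + 41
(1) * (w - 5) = w - 5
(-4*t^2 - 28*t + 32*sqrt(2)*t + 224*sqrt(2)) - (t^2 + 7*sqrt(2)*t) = -5*t^2 - 28*t + 25*sqrt(2)*t + 224*sqrt(2)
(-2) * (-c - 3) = 2*c + 6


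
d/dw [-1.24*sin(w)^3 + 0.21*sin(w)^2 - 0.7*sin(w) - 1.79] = (-3.72*sin(w)^2 + 0.42*sin(w) - 0.7)*cos(w)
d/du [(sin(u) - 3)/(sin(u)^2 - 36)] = (6*sin(u) + cos(u)^2 - 37)*cos(u)/(sin(u)^2 - 36)^2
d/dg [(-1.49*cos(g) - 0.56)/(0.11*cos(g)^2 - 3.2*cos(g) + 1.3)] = (-0.1639*cos(g)^2 - 0.1232*cos(g) + 3.729)*sin(g)/(0.0121*cos(g)^4 - 0.704*cos(g)^3 + 10.526*cos(g)^2 - 8.32*cos(g) + 1.69)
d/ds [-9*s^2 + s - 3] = 1 - 18*s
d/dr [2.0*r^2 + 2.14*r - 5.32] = 4.0*r + 2.14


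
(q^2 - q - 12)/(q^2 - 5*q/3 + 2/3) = 3*(q^2 - q - 12)/(3*q^2 - 5*q + 2)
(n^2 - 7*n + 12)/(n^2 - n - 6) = (n - 4)/(n + 2)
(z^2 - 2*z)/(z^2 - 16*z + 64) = z*(z - 2)/(z^2 - 16*z + 64)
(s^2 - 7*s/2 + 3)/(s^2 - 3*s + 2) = (s - 3/2)/(s - 1)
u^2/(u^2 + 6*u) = u/(u + 6)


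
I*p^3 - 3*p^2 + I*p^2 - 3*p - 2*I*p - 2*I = (p + I)*(p + 2*I)*(I*p + I)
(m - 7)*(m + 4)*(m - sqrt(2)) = m^3 - 3*m^2 - sqrt(2)*m^2 - 28*m + 3*sqrt(2)*m + 28*sqrt(2)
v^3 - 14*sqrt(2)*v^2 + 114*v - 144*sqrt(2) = (v - 8*sqrt(2))*(v - 3*sqrt(2))^2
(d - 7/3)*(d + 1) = d^2 - 4*d/3 - 7/3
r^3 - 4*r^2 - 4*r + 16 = (r - 4)*(r - 2)*(r + 2)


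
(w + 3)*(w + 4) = w^2 + 7*w + 12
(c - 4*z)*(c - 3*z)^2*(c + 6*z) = c^4 - 4*c^3*z - 27*c^2*z^2 + 162*c*z^3 - 216*z^4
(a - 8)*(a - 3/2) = a^2 - 19*a/2 + 12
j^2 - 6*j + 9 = (j - 3)^2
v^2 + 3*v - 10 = (v - 2)*(v + 5)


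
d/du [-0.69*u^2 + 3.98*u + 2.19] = 3.98 - 1.38*u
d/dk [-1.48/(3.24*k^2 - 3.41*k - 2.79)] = (9.5904*k - 5.0468)/(-3.24*k^2 + 3.41*k + 2.79)^2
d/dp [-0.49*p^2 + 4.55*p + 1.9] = 4.55 - 0.98*p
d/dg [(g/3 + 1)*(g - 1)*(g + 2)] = g^2 + 8*g/3 + 1/3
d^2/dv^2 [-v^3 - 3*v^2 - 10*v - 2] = -6*v - 6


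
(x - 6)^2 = x^2 - 12*x + 36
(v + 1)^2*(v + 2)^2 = v^4 + 6*v^3 + 13*v^2 + 12*v + 4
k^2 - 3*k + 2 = (k - 2)*(k - 1)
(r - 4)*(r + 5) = r^2 + r - 20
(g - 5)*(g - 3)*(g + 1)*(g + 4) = g^4 - 3*g^3 - 21*g^2 + 43*g + 60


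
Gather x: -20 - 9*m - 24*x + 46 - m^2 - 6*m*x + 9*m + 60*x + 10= -m^2 + x*(36 - 6*m) + 36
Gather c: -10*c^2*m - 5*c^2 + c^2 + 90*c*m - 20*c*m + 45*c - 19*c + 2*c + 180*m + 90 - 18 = c^2*(-10*m - 4) + c*(70*m + 28) + 180*m + 72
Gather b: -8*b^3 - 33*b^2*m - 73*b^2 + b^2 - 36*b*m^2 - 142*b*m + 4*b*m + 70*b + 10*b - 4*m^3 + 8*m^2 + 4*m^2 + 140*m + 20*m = -8*b^3 + b^2*(-33*m - 72) + b*(-36*m^2 - 138*m + 80) - 4*m^3 + 12*m^2 + 160*m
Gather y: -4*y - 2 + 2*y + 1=-2*y - 1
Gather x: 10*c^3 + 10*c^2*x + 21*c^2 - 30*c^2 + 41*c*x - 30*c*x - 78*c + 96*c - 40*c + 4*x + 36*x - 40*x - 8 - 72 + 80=10*c^3 - 9*c^2 - 22*c + x*(10*c^2 + 11*c)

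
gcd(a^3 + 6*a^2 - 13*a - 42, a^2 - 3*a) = a - 3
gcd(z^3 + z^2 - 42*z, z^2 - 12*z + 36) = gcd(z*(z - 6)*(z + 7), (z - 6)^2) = z - 6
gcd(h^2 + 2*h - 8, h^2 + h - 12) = h + 4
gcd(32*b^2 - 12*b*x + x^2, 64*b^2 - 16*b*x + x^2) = -8*b + x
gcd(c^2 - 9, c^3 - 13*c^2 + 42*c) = 1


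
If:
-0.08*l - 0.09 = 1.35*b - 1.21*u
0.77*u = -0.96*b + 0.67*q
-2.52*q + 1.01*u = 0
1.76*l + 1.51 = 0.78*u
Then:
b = -0.01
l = -0.85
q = 0.00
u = 0.01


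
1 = 1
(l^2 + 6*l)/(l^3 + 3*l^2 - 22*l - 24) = l/(l^2 - 3*l - 4)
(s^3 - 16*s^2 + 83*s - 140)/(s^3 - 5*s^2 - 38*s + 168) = (s - 5)/(s + 6)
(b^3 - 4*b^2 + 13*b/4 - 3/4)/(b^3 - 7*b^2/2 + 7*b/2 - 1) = (2*b^2 - 7*b + 3)/(2*(b^2 - 3*b + 2))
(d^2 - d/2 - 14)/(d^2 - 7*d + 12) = (d + 7/2)/(d - 3)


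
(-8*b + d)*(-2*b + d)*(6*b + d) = 96*b^3 - 44*b^2*d - 4*b*d^2 + d^3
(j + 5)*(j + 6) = j^2 + 11*j + 30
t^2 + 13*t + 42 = (t + 6)*(t + 7)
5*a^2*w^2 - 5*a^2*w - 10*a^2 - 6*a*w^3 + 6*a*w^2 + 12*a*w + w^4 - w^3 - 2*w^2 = (-5*a + w)*(-a + w)*(w - 2)*(w + 1)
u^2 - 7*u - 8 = (u - 8)*(u + 1)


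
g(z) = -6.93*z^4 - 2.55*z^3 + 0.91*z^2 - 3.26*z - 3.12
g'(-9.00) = 19568.59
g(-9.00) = -43508.85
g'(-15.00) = 91803.19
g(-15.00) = -341974.47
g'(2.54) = -502.24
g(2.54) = -335.76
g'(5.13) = -3937.61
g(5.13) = -5139.73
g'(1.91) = -220.84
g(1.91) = -116.02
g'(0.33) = -4.49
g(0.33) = -4.27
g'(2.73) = -619.31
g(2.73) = -442.05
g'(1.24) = -65.62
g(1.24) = -27.01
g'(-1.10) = 22.38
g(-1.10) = -5.19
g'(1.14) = -52.20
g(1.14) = -21.14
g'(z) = -27.72*z^3 - 7.65*z^2 + 1.82*z - 3.26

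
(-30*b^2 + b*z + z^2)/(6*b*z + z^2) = (-5*b + z)/z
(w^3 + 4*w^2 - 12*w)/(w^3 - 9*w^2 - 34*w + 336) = w*(w - 2)/(w^2 - 15*w + 56)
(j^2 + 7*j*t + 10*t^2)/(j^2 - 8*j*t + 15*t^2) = (j^2 + 7*j*t + 10*t^2)/(j^2 - 8*j*t + 15*t^2)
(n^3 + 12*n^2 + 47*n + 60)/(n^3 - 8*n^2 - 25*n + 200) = (n^2 + 7*n + 12)/(n^2 - 13*n + 40)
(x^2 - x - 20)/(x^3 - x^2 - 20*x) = 1/x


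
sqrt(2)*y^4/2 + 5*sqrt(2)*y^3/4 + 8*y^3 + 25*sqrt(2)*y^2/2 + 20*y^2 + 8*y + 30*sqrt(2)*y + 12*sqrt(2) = (y + 1/2)*(y + 2*sqrt(2))*(y + 6*sqrt(2))*(sqrt(2)*y/2 + sqrt(2))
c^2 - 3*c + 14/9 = (c - 7/3)*(c - 2/3)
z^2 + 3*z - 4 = (z - 1)*(z + 4)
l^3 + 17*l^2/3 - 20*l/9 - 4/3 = (l - 2/3)*(l + 1/3)*(l + 6)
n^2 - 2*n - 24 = (n - 6)*(n + 4)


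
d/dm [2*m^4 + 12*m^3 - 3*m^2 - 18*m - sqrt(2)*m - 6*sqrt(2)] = 8*m^3 + 36*m^2 - 6*m - 18 - sqrt(2)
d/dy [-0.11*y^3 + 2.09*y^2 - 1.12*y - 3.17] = -0.33*y^2 + 4.18*y - 1.12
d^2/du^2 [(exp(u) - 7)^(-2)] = (4*exp(u) + 14)*exp(u)/(exp(u) - 7)^4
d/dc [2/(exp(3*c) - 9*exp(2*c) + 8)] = 6*(6 - exp(c))*exp(2*c)/(exp(3*c) - 9*exp(2*c) + 8)^2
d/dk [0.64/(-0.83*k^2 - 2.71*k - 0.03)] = (1.0624*k + 1.7344)/(0.83*k^2 + 2.71*k + 0.03)^2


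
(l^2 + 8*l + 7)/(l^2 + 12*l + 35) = (l + 1)/(l + 5)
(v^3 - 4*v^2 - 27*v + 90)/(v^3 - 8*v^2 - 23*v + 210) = (v - 3)/(v - 7)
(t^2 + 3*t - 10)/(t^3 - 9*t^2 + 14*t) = (t + 5)/(t*(t - 7))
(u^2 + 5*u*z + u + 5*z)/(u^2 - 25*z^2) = (-u - 1)/(-u + 5*z)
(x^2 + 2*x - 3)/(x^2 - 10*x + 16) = (x^2 + 2*x - 3)/(x^2 - 10*x + 16)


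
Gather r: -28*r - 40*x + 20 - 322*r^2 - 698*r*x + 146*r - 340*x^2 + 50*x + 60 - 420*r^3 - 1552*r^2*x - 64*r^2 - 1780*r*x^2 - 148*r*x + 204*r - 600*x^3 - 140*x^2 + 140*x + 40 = -420*r^3 + r^2*(-1552*x - 386) + r*(-1780*x^2 - 846*x + 322) - 600*x^3 - 480*x^2 + 150*x + 120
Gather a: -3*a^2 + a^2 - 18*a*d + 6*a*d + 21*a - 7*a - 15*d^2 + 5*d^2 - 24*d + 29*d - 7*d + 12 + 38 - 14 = -2*a^2 + a*(14 - 12*d) - 10*d^2 - 2*d + 36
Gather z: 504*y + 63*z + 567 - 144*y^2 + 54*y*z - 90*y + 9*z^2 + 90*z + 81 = -144*y^2 + 414*y + 9*z^2 + z*(54*y + 153) + 648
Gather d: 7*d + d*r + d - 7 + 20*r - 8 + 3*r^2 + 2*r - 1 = d*(r + 8) + 3*r^2 + 22*r - 16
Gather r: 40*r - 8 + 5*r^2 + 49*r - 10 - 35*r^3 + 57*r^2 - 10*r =-35*r^3 + 62*r^2 + 79*r - 18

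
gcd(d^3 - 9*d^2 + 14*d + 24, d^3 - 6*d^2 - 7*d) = d + 1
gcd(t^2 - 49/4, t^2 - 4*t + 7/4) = t - 7/2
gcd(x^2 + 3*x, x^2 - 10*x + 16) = 1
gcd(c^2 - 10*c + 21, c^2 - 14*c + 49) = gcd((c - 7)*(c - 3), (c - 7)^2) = c - 7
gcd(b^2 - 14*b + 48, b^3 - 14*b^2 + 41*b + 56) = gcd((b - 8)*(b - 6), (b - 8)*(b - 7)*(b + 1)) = b - 8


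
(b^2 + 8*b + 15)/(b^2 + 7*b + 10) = (b + 3)/(b + 2)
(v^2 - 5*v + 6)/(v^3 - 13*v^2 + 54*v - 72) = (v - 2)/(v^2 - 10*v + 24)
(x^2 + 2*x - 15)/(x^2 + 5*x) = (x - 3)/x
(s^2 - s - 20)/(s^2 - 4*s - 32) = (s - 5)/(s - 8)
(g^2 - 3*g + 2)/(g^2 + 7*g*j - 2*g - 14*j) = (g - 1)/(g + 7*j)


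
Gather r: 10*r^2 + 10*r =10*r^2 + 10*r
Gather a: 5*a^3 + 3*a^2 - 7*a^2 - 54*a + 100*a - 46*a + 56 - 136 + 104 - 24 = 5*a^3 - 4*a^2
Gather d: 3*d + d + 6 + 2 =4*d + 8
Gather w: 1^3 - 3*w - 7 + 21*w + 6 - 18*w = 0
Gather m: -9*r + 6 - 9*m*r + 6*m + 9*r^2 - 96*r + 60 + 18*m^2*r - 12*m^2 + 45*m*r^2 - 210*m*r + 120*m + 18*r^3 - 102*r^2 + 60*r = m^2*(18*r - 12) + m*(45*r^2 - 219*r + 126) + 18*r^3 - 93*r^2 - 45*r + 66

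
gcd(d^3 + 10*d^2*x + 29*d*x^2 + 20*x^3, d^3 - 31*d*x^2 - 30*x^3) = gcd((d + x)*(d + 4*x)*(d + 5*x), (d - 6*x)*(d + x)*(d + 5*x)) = d^2 + 6*d*x + 5*x^2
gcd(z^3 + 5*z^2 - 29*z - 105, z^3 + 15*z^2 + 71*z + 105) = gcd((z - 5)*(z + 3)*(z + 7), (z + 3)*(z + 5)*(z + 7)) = z^2 + 10*z + 21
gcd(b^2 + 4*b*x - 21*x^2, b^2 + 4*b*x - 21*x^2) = -b^2 - 4*b*x + 21*x^2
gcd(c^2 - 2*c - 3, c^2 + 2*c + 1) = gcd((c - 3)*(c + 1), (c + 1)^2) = c + 1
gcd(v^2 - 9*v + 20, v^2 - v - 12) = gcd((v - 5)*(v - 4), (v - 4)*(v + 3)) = v - 4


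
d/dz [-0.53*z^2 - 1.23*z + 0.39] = -1.06*z - 1.23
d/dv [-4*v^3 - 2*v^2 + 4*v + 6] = -12*v^2 - 4*v + 4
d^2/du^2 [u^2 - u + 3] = 2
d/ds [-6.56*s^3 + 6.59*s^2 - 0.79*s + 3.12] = -19.68*s^2 + 13.18*s - 0.79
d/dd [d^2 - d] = 2*d - 1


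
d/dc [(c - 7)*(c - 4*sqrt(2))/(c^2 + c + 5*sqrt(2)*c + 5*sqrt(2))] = (-(c - 7)*(c - 4*sqrt(2))*(2*c + 1 + 5*sqrt(2)) + (2*c - 7 - 4*sqrt(2))*(c^2 + c + 5*sqrt(2)*c + 5*sqrt(2)))/(c^2 + c + 5*sqrt(2)*c + 5*sqrt(2))^2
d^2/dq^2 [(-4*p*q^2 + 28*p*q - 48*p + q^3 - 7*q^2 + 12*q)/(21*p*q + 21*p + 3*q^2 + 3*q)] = 2*((-4*p + 3*q - 7)*(7*p*q + 7*p + q^2 + q)^2 - (7*p + 2*q + 1)^2*(4*p*q^2 - 28*p*q + 48*p - q^3 + 7*q^2 - 12*q) + (7*p*q + 7*p + q^2 + q)*(4*p*q^2 - 28*p*q + 48*p - q^3 + 7*q^2 - 12*q - (7*p + 2*q + 1)*(-8*p*q + 28*p + 3*q^2 - 14*q + 12)))/(3*(7*p*q + 7*p + q^2 + q)^3)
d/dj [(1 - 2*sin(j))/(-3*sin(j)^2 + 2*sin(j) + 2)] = 6*(sin(j) + cos(j)^2 - 2)*cos(j)/(3*sin(j)^2 - 2*sin(j) - 2)^2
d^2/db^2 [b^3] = 6*b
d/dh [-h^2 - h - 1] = -2*h - 1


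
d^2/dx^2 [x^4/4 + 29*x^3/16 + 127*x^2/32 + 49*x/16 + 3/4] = 3*x^2 + 87*x/8 + 127/16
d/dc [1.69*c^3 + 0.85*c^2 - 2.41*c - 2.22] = 5.07*c^2 + 1.7*c - 2.41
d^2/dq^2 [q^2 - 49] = 2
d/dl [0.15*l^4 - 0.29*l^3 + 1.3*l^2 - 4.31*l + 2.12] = 0.6*l^3 - 0.87*l^2 + 2.6*l - 4.31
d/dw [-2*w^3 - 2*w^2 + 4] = 2*w*(-3*w - 2)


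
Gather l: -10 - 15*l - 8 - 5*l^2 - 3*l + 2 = -5*l^2 - 18*l - 16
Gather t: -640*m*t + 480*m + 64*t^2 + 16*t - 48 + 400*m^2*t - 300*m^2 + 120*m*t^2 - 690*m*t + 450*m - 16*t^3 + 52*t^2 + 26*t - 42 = -300*m^2 + 930*m - 16*t^3 + t^2*(120*m + 116) + t*(400*m^2 - 1330*m + 42) - 90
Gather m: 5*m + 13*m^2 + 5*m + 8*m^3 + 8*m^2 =8*m^3 + 21*m^2 + 10*m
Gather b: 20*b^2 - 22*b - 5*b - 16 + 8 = 20*b^2 - 27*b - 8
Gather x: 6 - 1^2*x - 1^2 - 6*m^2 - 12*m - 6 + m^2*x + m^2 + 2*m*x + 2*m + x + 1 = -5*m^2 - 10*m + x*(m^2 + 2*m)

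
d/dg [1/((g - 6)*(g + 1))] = (5 - 2*g)/(g^4 - 10*g^3 + 13*g^2 + 60*g + 36)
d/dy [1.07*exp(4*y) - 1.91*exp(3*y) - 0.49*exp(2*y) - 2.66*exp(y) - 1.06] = (4.28*exp(3*y) - 5.73*exp(2*y) - 0.98*exp(y) - 2.66)*exp(y)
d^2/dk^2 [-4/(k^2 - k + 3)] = 8*(k^2 - k - (2*k - 1)^2 + 3)/(k^2 - k + 3)^3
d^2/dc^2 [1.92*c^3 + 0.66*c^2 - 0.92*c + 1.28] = 11.52*c + 1.32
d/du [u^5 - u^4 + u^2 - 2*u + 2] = 5*u^4 - 4*u^3 + 2*u - 2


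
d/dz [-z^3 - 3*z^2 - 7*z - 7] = -3*z^2 - 6*z - 7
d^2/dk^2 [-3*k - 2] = 0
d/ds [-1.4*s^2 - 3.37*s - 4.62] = -2.8*s - 3.37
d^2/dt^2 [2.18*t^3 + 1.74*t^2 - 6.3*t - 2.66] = 13.08*t + 3.48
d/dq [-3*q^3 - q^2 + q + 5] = -9*q^2 - 2*q + 1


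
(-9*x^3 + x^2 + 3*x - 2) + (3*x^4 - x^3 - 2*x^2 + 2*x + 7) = 3*x^4 - 10*x^3 - x^2 + 5*x + 5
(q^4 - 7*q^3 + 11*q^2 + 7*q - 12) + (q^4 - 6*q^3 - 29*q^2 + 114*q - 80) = 2*q^4 - 13*q^3 - 18*q^2 + 121*q - 92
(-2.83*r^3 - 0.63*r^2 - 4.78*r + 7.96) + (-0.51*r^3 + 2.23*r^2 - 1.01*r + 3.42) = -3.34*r^3 + 1.6*r^2 - 5.79*r + 11.38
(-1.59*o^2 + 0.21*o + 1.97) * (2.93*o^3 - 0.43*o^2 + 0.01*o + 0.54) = -4.6587*o^5 + 1.299*o^4 + 5.6659*o^3 - 1.7036*o^2 + 0.1331*o + 1.0638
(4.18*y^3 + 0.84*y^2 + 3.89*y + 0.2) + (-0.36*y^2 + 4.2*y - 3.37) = 4.18*y^3 + 0.48*y^2 + 8.09*y - 3.17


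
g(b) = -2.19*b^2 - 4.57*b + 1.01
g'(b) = -4.38*b - 4.57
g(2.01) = -17.02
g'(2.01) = -13.37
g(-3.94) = -14.98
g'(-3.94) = 12.69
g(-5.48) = -39.71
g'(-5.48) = 19.43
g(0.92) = -5.05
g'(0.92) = -8.60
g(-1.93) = 1.67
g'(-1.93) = 3.88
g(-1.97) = 1.51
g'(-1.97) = 4.06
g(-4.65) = -25.09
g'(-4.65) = 15.80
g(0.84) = -4.37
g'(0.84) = -8.25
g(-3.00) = -4.99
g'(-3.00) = 8.57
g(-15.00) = -423.19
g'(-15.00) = 61.13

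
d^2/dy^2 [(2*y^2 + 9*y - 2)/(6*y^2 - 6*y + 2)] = (99*y^3 - 72*y^2 - 27*y + 17)/(27*y^6 - 81*y^5 + 108*y^4 - 81*y^3 + 36*y^2 - 9*y + 1)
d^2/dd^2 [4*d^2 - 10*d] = 8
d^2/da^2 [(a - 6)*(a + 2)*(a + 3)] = 6*a - 2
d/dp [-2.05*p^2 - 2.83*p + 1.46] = -4.1*p - 2.83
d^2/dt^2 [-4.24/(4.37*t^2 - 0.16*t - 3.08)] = (-161.941712*t^2 + 5.929216*t + 4.24*(8.74*t - 0.16)*(17.48*t - 0.32) + 114.137408)/(-4.37*t^2 + 0.16*t + 3.08)^3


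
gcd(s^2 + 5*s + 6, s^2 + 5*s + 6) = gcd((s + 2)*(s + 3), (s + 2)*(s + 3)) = s^2 + 5*s + 6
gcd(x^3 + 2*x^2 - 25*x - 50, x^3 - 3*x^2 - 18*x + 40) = x - 5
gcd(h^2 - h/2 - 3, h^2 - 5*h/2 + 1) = h - 2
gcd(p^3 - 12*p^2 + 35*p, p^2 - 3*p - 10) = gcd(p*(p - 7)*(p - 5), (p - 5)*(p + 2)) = p - 5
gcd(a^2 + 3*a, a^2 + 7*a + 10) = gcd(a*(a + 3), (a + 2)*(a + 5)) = 1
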